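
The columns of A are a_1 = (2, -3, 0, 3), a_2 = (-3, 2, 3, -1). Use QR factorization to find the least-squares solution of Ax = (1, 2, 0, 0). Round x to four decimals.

a_1 = (2, -3, 0, 3); ‖a_1‖ = 4.6904, so e_1 = (0.4264, -0.6396, 0.0000, 0.6396).
e_1·a_2 = 0.4264·(-3) + (-0.6396)·2 + 0.0000·3 + 0.6396·(-1) = -3.1980.
u_2 = a_2 + 3.1980·e_1 = (-1.6364, -0.0455, 3.0000, 1.0455).
‖u_2‖ = 3.5739, so e_2 = (-0.4579, -0.0127, 0.8394, 0.2925).
Qᵀb = (-0.8528, -0.4833).
Back-substitute: x_2 = -0.4833/3.5739 = -0.1352.
x_1 = (-0.8528 + 3.1980·(-0.1352))/4.6904 = -0.2740.

x = (-0.2740, -0.1352)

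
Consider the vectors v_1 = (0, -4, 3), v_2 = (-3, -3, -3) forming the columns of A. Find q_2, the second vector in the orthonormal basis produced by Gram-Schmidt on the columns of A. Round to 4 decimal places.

q_1 = v_1/‖v_1‖ = (0, -4, 3)/5.0000 = (0.0000, -0.8000, 0.6000).
r_{12} = q_1·v_2 = 0.6000.
u_2 = v_2 − 0.6000·q_1 = (-3.0000, -2.5200, -3.3600).
‖u_2‖ = 5.1614, so q_2 = (-0.5812, -0.4882, -0.6510).

q_2 = (-0.5812, -0.4882, -0.6510)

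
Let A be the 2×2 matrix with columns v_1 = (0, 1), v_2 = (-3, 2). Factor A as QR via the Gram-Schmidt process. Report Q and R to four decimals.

Q = [[0.0000, -1.0000], [1.0000, 0.0000]], R = [[1.0000, 2.0000], [0.0000, 3.0000]]

q_1 = v_1/‖v_1‖ = (0, 1)/1.0000 = (0.0000, 1.0000).
r_{12} = q_1·v_2 = 2.0000.
u_2 = v_2 − 2.0000·q_1 = (-3.0000, 0.0000).
‖u_2‖ = 3.0000, so q_2 = (-1.0000, 0.0000).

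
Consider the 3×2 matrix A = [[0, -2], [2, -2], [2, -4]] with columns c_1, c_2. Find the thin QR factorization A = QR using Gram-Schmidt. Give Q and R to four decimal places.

Q = [[0.0000, -0.8165], [0.7071, 0.4082], [0.7071, -0.4082]], R = [[2.8284, -4.2426], [0.0000, 2.4495]]

e_1 = c_1/‖c_1‖ = (0, 2, 2)/2.8284 = (0.0000, 0.7071, 0.7071).
r_{12} = e_1·c_2 = -4.2426.
u_2 = c_2 + 4.2426·e_1 = (-2.0000, 1.0000, -1.0000).
‖u_2‖ = 2.4495, so e_2 = (-0.8165, 0.4082, -0.4082).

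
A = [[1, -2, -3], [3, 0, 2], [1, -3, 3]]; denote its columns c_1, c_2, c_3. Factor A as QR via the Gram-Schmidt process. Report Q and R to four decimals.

Q = [[0.3015, -0.4719, -0.8285], [0.9045, 0.4163, 0.0921], [0.3015, -0.7772, 0.5523]], R = [[3.3166, -1.5076, 1.8091], [0.0000, 3.2753, -0.0833], [0.0000, 0.0000, 4.3267]]

c_1 = (1, 3, 1); ‖c_1‖ = 3.3166, so q_1 = (0.3015, 0.9045, 0.3015).
q_1·c_2 = 0.3015·(-2) + 0.9045·0 + 0.3015·(-3) = -1.5076.
u_2 = c_2 + 1.5076·q_1 = (-1.5455, 1.3636, -2.5455).
‖u_2‖ = 3.2753, so q_2 = (-0.4719, 0.4163, -0.7772).
q_1·c_3 = 0.3015·(-3) + 0.9045·2 + 0.3015·3 = 1.8091; q_2·c_3 = (-0.4719)·(-3) + 0.4163·2 + (-0.7772)·3 = -0.0833.
u_3 = c_3 − 1.8091·q_1 + 0.0833·q_2 = (-3.5847, 0.3983, 2.3898).
‖u_3‖ = 4.3267, so q_3 = (-0.8285, 0.0921, 0.5523).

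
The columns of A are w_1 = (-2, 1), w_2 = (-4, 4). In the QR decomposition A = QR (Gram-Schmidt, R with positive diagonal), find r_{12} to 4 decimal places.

r_{12} = 5.3666

e_1 = w_1/‖w_1‖ = (-2, 1)/2.2361 = (-0.8944, 0.4472).
r_{12} = e_1·w_2 = 5.3666.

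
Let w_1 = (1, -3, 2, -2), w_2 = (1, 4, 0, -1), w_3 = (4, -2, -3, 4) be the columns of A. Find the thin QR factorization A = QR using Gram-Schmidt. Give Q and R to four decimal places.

Q = [[0.2357, 0.4082, 0.8803], [-0.7071, 0.6804, -0.1345], [0.4714, 0.2722, -0.2996], [-0.4714, -0.5443, 0.3423]], R = [[4.2426, -2.1213, -0.9428], [0.0000, 3.6742, -2.7217], [0.0000, 0.0000, 6.0584]]

w_1 = (1, -3, 2, -2); ‖w_1‖ = 4.2426, so q_1 = (0.2357, -0.7071, 0.4714, -0.4714).
q_1·w_2 = 0.2357·1 + (-0.7071)·4 + 0.4714·0 + (-0.4714)·(-1) = -2.1213.
u_2 = w_2 + 2.1213·q_1 = (1.5000, 2.5000, 1.0000, -2.0000).
‖u_2‖ = 3.6742, so q_2 = (0.4082, 0.6804, 0.2722, -0.5443).
q_1·w_3 = 0.2357·4 + (-0.7071)·(-2) + 0.4714·(-3) + (-0.4714)·4 = -0.9428; q_2·w_3 = 0.4082·4 + 0.6804·(-2) + 0.2722·(-3) + (-0.5443)·4 = -2.7217.
u_3 = w_3 + 0.9428·q_1 + 2.7217·q_2 = (5.3333, -0.8148, -1.8148, 2.0741).
‖u_3‖ = 6.0584, so q_3 = (0.8803, -0.1345, -0.2996, 0.3423).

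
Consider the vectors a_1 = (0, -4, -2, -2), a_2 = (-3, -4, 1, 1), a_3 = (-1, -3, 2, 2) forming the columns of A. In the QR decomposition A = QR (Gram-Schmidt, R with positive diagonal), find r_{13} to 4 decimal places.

a_1 = (0, -4, -2, -2); ‖a_1‖ = 4.8990, so q_1 = (0.0000, -0.8165, -0.4082, -0.4082).
r_{13} = q_1·a_3 = 0.8165.

r_{13} = 0.8165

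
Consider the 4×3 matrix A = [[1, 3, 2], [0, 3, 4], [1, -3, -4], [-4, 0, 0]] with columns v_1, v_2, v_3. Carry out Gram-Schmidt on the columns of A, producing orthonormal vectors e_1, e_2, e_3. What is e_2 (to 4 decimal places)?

e_1 = v_1/‖v_1‖ = (1, 0, 1, -4)/4.2426 = (0.2357, 0.0000, 0.2357, -0.9428).
r_{12} = e_1·v_2 = 0.0000.
u_2 = v_2 + 0.0000·e_1 = (3.0000, 3.0000, -3.0000, 0.0000).
‖u_2‖ = 5.1962, so e_2 = (0.5774, 0.5774, -0.5774, 0.0000).

e_2 = (0.5774, 0.5774, -0.5774, 0.0000)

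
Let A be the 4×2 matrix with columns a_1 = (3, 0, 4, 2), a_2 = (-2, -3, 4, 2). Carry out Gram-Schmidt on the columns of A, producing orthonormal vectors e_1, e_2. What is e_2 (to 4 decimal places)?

a_1 = (3, 0, 4, 2); ‖a_1‖ = 5.3852, so e_1 = (0.5571, 0.0000, 0.7428, 0.3714).
e_1·a_2 = 0.5571·(-2) + 0.0000·(-3) + 0.7428·4 + 0.3714·2 = 2.5997.
u_2 = a_2 − 2.5997·e_1 = (-3.4483, -3.0000, 2.0690, 1.0345).
‖u_2‖ = 5.1226, so e_2 = (-0.6731, -0.5856, 0.4039, 0.2019).

e_2 = (-0.6731, -0.5856, 0.4039, 0.2019)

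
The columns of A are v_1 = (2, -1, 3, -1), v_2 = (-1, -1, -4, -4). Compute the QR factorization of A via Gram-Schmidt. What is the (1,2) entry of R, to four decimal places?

r_{12} = -2.3238

q_1 = v_1/‖v_1‖ = (2, -1, 3, -1)/3.8730 = (0.5164, -0.2582, 0.7746, -0.2582).
r_{12} = q_1·v_2 = -2.3238.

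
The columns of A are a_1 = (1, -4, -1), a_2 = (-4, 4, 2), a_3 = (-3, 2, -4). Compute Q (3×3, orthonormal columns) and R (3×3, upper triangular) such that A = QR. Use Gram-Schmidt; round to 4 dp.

a_1 = (1, -4, -1); ‖a_1‖ = 4.2426, so e_1 = (0.2357, -0.9428, -0.2357).
e_1·a_2 = 0.2357·(-4) + (-0.9428)·4 + (-0.2357)·2 = -5.1854.
u_2 = a_2 + 5.1854·e_1 = (-2.7778, -0.8889, 0.7778).
‖u_2‖ = 3.0185, so e_2 = (-0.9203, -0.2945, 0.2577).
e_1·a_3 = 0.2357·(-3) + (-0.9428)·2 + (-0.2357)·(-4) = -1.6499; e_2·a_3 = (-0.9203)·(-3) + (-0.2945)·2 + 0.2577·(-4) = 1.1411.
u_3 = a_3 + 1.6499·e_1 − 1.1411·e_2 = (-1.5610, 0.7805, -4.6829).
‖u_3‖ = 4.9976, so e_3 = (-0.3123, 0.1562, -0.9370).

Q = [[0.2357, -0.9203, -0.3123], [-0.9428, -0.2945, 0.1562], [-0.2357, 0.2577, -0.9370]], R = [[4.2426, -5.1854, -1.6499], [0.0000, 3.0185, 1.1411], [0.0000, 0.0000, 4.9976]]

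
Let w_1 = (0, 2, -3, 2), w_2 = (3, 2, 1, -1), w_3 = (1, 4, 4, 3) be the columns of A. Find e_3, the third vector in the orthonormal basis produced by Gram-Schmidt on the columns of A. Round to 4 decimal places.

e_3 = (-0.2536, 0.3623, 0.6521, 0.6158)

w_1 = (0, 2, -3, 2); ‖w_1‖ = 4.1231, so e_1 = (0.0000, 0.4851, -0.7276, 0.4851).
e_1·w_2 = 0.0000·3 + 0.4851·2 + (-0.7276)·1 + 0.4851·(-1) = -0.2425.
u_2 = w_2 + 0.2425·e_1 = (3.0000, 2.1176, 0.8235, -0.8824).
‖u_2‖ = 3.8654, so e_2 = (0.7761, 0.5478, 0.2131, -0.2283).
e_1·w_3 = 0.0000·1 + 0.4851·4 + (-0.7276)·4 + 0.4851·3 = 0.4851; e_2·w_3 = 0.7761·1 + 0.5478·4 + 0.2131·4 + (-0.2283)·3 = 3.1349.
u_3 = w_3 − 0.4851·e_1 − 3.1349·e_2 = (-1.4331, 2.0472, 3.6850, 3.4803).
‖u_3‖ = 5.6513, so e_3 = (-0.2536, 0.3623, 0.6521, 0.6158).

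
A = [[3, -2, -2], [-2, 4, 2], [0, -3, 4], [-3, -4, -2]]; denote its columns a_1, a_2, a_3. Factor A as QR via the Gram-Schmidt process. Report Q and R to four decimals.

q_1 = a_1/‖a_1‖ = (3, -2, 0, -3)/4.6904 = (0.6396, -0.4264, 0.0000, -0.6396).
r_{12} = q_1·a_2 = -0.4264.
u_2 = a_2 + 0.4264·q_1 = (-1.7273, 3.8182, -3.0000, -4.2727).
‖u_2‖ = 6.6946, so q_2 = (-0.2580, 0.5703, -0.4481, -0.6382).
r_{13} = q_1·a_3 = -0.8528; r_{23} = q_2·a_3 = 1.1407.
u_3 = a_3 + 0.8528·q_1 − 1.1407·q_2 = (-1.1602, 0.9858, 4.5112, -1.8174).
‖u_3‖ = 5.0962, so q_3 = (-0.2277, 0.1934, 0.8852, -0.3566).

Q = [[0.6396, -0.2580, -0.2277], [-0.4264, 0.5703, 0.1934], [0.0000, -0.4481, 0.8852], [-0.6396, -0.6382, -0.3566]], R = [[4.6904, -0.4264, -0.8528], [0.0000, 6.6946, 1.1407], [0.0000, 0.0000, 5.0962]]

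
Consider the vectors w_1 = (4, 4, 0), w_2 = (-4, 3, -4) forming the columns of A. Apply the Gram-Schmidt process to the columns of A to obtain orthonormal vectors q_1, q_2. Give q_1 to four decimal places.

q_1 = (0.7071, 0.7071, 0.0000)

w_1 = (4, 4, 0); ‖w_1‖ = 5.6569, so q_1 = (0.7071, 0.7071, 0.0000).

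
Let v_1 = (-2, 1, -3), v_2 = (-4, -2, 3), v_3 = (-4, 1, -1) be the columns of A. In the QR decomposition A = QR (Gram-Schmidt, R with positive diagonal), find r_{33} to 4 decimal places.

v_1 = (-2, 1, -3); ‖v_1‖ = 3.7417, so q_1 = (-0.5345, 0.2673, -0.8018).
q_1·v_2 = (-0.5345)·(-4) + 0.2673·(-2) + (-0.8018)·3 = -0.8018.
u_2 = v_2 + 0.8018·q_1 = (-4.4286, -1.7857, 2.3571).
‖u_2‖ = 5.3251, so q_2 = (-0.8316, -0.3353, 0.4426).
q_1·v_3 = (-0.5345)·(-4) + 0.2673·1 + (-0.8018)·(-1) = 3.2071; q_2·v_3 = (-0.8316)·(-4) + (-0.3353)·1 + 0.4426·(-1) = 2.5486.
u_3 = v_3 − 3.2071·q_1 − 2.5486·q_2 = (-0.1662, 0.9975, 0.4433).
r_{33} = ‖u_3‖ = 1.1041.

r_{33} = 1.1041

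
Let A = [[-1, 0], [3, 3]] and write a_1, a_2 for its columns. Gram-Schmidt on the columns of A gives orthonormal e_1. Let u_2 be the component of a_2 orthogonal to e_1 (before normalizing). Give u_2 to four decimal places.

e_1 = a_1/‖a_1‖ = (-1, 3)/3.1623 = (-0.3162, 0.9487).
r_{12} = e_1·a_2 = 2.8460.
u_2 = a_2 − 2.8460·e_1 = (0.9000, 0.3000).

u_2 = (0.9000, 0.3000)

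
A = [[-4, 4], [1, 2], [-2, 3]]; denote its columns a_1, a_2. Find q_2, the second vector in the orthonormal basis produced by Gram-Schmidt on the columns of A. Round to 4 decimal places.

q_2 = (0.0604, 0.9359, 0.3472)

a_1 = (-4, 1, -2); ‖a_1‖ = 4.5826, so q_1 = (-0.8729, 0.2182, -0.4364).
q_1·a_2 = (-0.8729)·4 + 0.2182·2 + (-0.4364)·3 = -4.3644.
u_2 = a_2 + 4.3644·q_1 = (0.1905, 2.9524, 1.0952).
‖u_2‖ = 3.1547, so q_2 = (0.0604, 0.9359, 0.3472).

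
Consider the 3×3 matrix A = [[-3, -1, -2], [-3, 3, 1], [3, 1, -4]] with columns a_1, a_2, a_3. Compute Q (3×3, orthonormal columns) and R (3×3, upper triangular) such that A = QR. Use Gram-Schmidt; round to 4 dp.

Q = [[-0.5774, -0.4082, -0.7071], [-0.5774, 0.8165, 0.0000], [0.5774, 0.4082, -0.7071]], R = [[5.1962, -0.5774, -1.7321], [0.0000, 3.2660, 0.0000], [0.0000, 0.0000, 4.2426]]

a_1 = (-3, -3, 3); ‖a_1‖ = 5.1962, so q_1 = (-0.5774, -0.5774, 0.5774).
q_1·a_2 = (-0.5774)·(-1) + (-0.5774)·3 + 0.5774·1 = -0.5774.
u_2 = a_2 + 0.5774·q_1 = (-1.3333, 2.6667, 1.3333).
‖u_2‖ = 3.2660, so q_2 = (-0.4082, 0.8165, 0.4082).
q_1·a_3 = (-0.5774)·(-2) + (-0.5774)·1 + 0.5774·(-4) = -1.7321; q_2·a_3 = (-0.4082)·(-2) + 0.8165·1 + 0.4082·(-4) = 0.0000.
u_3 = a_3 + 1.7321·q_1 + 0.0000·q_2 = (-3.0000, 0.0000, -3.0000).
‖u_3‖ = 4.2426, so q_3 = (-0.7071, 0.0000, -0.7071).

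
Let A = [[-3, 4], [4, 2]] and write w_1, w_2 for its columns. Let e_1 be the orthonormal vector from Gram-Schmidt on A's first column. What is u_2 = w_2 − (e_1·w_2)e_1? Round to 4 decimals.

u_2 = (3.5200, 2.6400)

w_1 = (-3, 4); ‖w_1‖ = 5.0000, so e_1 = (-0.6000, 0.8000).
e_1·w_2 = (-0.6000)·4 + 0.8000·2 = -0.8000.
u_2 = w_2 + 0.8000·e_1 = (3.5200, 2.6400).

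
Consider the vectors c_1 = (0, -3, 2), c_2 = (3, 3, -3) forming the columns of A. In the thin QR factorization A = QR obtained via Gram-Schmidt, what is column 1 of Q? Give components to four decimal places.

c_1 = (0, -3, 2); ‖c_1‖ = 3.6056, so q_1 = (0.0000, -0.8321, 0.5547).

q_1 = (0.0000, -0.8321, 0.5547)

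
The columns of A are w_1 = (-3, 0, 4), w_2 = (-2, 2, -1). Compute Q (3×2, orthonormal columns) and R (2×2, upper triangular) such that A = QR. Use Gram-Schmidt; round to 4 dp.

Q = [[-0.6000, -0.5920], [0.0000, 0.6727], [0.8000, -0.4440]], R = [[5.0000, 0.4000], [0.0000, 2.9732]]

w_1 = (-3, 0, 4); ‖w_1‖ = 5.0000, so q_1 = (-0.6000, 0.0000, 0.8000).
q_1·w_2 = (-0.6000)·(-2) + 0.0000·2 + 0.8000·(-1) = 0.4000.
u_2 = w_2 − 0.4000·q_1 = (-1.7600, 2.0000, -1.3200).
‖u_2‖ = 2.9732, so q_2 = (-0.5920, 0.6727, -0.4440).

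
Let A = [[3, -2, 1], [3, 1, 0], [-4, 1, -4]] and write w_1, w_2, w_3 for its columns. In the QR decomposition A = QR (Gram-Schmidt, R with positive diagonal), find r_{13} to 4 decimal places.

w_1 = (3, 3, -4); ‖w_1‖ = 5.8310, so q_1 = (0.5145, 0.5145, -0.6860).
r_{13} = q_1·w_3 = 3.2585.

r_{13} = 3.2585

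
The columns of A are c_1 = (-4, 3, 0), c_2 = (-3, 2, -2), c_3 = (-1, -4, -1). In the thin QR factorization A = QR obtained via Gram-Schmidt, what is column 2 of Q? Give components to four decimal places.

c_1 = (-4, 3, 0); ‖c_1‖ = 5.0000, so e_1 = (-0.8000, 0.6000, 0.0000).
e_1·c_2 = (-0.8000)·(-3) + 0.6000·2 + 0.0000·(-2) = 3.6000.
u_2 = c_2 − 3.6000·e_1 = (-0.1200, -0.1600, -2.0000).
‖u_2‖ = 2.0100, so e_2 = (-0.0597, -0.0796, -0.9950).

e_2 = (-0.0597, -0.0796, -0.9950)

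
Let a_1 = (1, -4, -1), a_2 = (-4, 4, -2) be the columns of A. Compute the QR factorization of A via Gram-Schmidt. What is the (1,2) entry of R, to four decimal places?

r_{12} = -4.2426

a_1 = (1, -4, -1); ‖a_1‖ = 4.2426, so e_1 = (0.2357, -0.9428, -0.2357).
r_{12} = e_1·a_2 = -4.2426.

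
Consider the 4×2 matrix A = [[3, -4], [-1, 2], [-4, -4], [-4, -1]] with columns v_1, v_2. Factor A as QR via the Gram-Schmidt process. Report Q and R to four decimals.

Q = [[0.4629, -0.7366], [-0.1543, 0.3564], [-0.6172, -0.5703], [-0.6172, -0.0713]], R = [[6.4807, 0.9258], [0.0000, 6.0119]]

v_1 = (3, -1, -4, -4); ‖v_1‖ = 6.4807, so q_1 = (0.4629, -0.1543, -0.6172, -0.6172).
q_1·v_2 = 0.4629·(-4) + (-0.1543)·2 + (-0.6172)·(-4) + (-0.6172)·(-1) = 0.9258.
u_2 = v_2 − 0.9258·q_1 = (-4.4286, 2.1429, -3.4286, -0.4286).
‖u_2‖ = 6.0119, so q_2 = (-0.7366, 0.3564, -0.5703, -0.0713).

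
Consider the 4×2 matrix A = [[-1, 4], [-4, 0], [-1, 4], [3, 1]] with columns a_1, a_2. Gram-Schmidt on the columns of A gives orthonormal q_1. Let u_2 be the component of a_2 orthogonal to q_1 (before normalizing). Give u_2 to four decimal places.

a_1 = (-1, -4, -1, 3); ‖a_1‖ = 5.1962, so q_1 = (-0.1925, -0.7698, -0.1925, 0.5774).
q_1·a_2 = (-0.1925)·4 + (-0.7698)·0 + (-0.1925)·4 + 0.5774·1 = -0.9623.
u_2 = a_2 + 0.9623·q_1 = (3.8148, -0.7407, 3.8148, 1.5556).

u_2 = (3.8148, -0.7407, 3.8148, 1.5556)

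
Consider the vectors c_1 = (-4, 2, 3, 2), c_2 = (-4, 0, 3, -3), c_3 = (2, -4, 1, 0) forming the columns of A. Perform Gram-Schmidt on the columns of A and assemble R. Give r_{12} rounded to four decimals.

c_1 = (-4, 2, 3, 2); ‖c_1‖ = 5.7446, so q_1 = (-0.6963, 0.3482, 0.5222, 0.3482).
r_{12} = q_1·c_2 = 3.3075.

r_{12} = 3.3075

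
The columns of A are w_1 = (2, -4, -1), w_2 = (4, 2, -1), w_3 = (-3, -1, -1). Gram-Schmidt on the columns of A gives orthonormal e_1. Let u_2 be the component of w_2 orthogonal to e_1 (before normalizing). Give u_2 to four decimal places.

w_1 = (2, -4, -1); ‖w_1‖ = 4.5826, so e_1 = (0.4364, -0.8729, -0.2182).
e_1·w_2 = 0.4364·4 + (-0.8729)·2 + (-0.2182)·(-1) = 0.2182.
u_2 = w_2 − 0.2182·e_1 = (3.9048, 2.1905, -0.9524).

u_2 = (3.9048, 2.1905, -0.9524)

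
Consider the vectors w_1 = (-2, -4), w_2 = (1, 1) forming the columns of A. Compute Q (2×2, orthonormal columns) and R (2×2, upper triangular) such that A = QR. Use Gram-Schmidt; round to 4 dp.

w_1 = (-2, -4); ‖w_1‖ = 4.4721, so q_1 = (-0.4472, -0.8944).
q_1·w_2 = (-0.4472)·1 + (-0.8944)·1 = -1.3416.
u_2 = w_2 + 1.3416·q_1 = (0.4000, -0.2000).
‖u_2‖ = 0.4472, so q_2 = (0.8944, -0.4472).

Q = [[-0.4472, 0.8944], [-0.8944, -0.4472]], R = [[4.4721, -1.3416], [0.0000, 0.4472]]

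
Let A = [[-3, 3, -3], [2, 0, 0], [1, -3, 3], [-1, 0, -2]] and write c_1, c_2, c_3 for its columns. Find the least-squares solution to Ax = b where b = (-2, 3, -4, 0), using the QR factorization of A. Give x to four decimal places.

x = (2.0000, 0.6667, -1.0000)

q_1 = c_1/‖c_1‖ = (-3, 2, 1, -1)/3.8730 = (-0.7746, 0.5164, 0.2582, -0.2582).
r_{12} = q_1·c_2 = -3.0984.
u_2 = c_2 + 3.0984·q_1 = (0.6000, 1.6000, -2.2000, -0.8000).
‖u_2‖ = 2.8983, so q_2 = (0.2070, 0.5521, -0.7591, -0.2760).
r_{13} = q_1·c_3 = 3.6148; r_{23} = q_2·c_3 = -2.3462.
u_3 = c_3 − 3.6148·q_1 + 2.3462·q_2 = (0.2857, -0.5714, 0.2857, -1.7143).
‖u_3‖ = 1.8516, so q_3 = (0.1543, -0.3086, 0.1543, -0.9258).
Qᵀb = (2.0656, 4.2784, -1.8516).
Back-substitute: x_3 = -1.8516/1.8516 = -1.0000.
x_2 = (4.2784 + 2.3462·(-1.0000))/2.8983 = 0.6667.
x_1 = (2.0656 + 3.0984·0.6667 − 3.6148·(-1.0000))/3.8730 = 2.0000.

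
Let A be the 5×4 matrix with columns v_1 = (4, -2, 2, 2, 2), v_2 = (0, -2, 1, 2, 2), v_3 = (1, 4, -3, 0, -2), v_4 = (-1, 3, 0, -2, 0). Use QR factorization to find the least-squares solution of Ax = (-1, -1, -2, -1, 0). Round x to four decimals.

x = (-0.4283, -0.1101, -0.0502, -0.4676)

e_1 = v_1/‖v_1‖ = (4, -2, 2, 2, 2)/5.6569 = (0.7071, -0.3536, 0.3536, 0.3536, 0.3536).
r_{12} = e_1·v_2 = 2.4749.
u_2 = v_2 − 2.4749·e_1 = (-1.7500, -1.1250, 0.1250, 1.1250, 1.1250).
‖u_2‖ = 2.6220, so e_2 = (-0.6674, -0.4291, 0.0477, 0.4291, 0.4291).
r_{13} = e_1·v_3 = -2.4749; r_{23} = e_2·v_3 = -3.3848.
u_3 = v_3 + 2.4749·e_1 + 3.3848·e_2 = (0.4909, 1.6727, -1.9636, 2.3273, 0.3273).
‖u_3‖ = 3.5239, so e_3 = (0.1393, 0.4747, -0.5572, 0.6604, 0.0929).
r_{14} = e_1·v_4 = -2.4749; r_{24} = e_2·v_4 = -1.4779; r_{34} = e_3·v_4 = -0.0361.
u_4 = v_4 + 2.4749·e_1 + 1.4779·e_2 + 0.0361·e_3 = (-0.2313, 1.5081, 0.9253, -0.4671, 1.5124).
‖u_4‖ = 2.3853, so e_4 = (-0.0970, 0.6322, 0.3879, -0.1958, 0.6341).
Qᵀb = (-1.4142, 0.5721, -0.1599, -1.1153).
Back-substitute: x_4 = -1.1153/2.3853 = -0.4676.
x_3 = (-0.1599 + 0.0361·(-0.4676))/3.5239 = -0.0502.
x_2 = (0.5721 + 3.3848·(-0.0502) + 1.4779·(-0.4676))/2.6220 = -0.1101.
x_1 = (-1.4142 − 2.4749·(-0.1101) + 2.4749·(-0.0502) + 2.4749·(-0.4676))/5.6569 = -0.4283.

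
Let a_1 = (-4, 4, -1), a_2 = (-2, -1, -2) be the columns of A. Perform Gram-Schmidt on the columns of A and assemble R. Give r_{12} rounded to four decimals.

q_1 = a_1/‖a_1‖ = (-4, 4, -1)/5.7446 = (-0.6963, 0.6963, -0.1741).
r_{12} = q_1·a_2 = 1.0445.

r_{12} = 1.0445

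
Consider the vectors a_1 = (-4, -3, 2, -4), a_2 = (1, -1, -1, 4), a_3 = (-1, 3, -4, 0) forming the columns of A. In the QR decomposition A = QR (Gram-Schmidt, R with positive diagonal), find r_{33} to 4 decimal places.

a_1 = (-4, -3, 2, -4); ‖a_1‖ = 6.7082, so q_1 = (-0.5963, -0.4472, 0.2981, -0.5963).
q_1·a_2 = (-0.5963)·1 + (-0.4472)·(-1) + 0.2981·(-1) + (-0.5963)·4 = -2.8324.
u_2 = a_2 + 2.8324·q_1 = (-0.6889, -2.2667, -0.1556, 2.3111).
‖u_2‖ = 3.3133, so q_2 = (-0.2079, -0.6841, -0.0469, 0.6975).
q_1·a_3 = (-0.5963)·(-1) + (-0.4472)·3 + 0.2981·(-4) + (-0.5963)·0 = -1.9379; q_2·a_3 = (-0.2079)·(-1) + (-0.6841)·3 + (-0.0469)·(-4) + 0.6975·0 = -1.6566.
u_3 = a_3 + 1.9379·q_1 + 1.6566·q_2 = (-2.5000, 1.0000, -3.5000, 0.0000).
r_{33} = ‖u_3‖ = 4.4159.

r_{33} = 4.4159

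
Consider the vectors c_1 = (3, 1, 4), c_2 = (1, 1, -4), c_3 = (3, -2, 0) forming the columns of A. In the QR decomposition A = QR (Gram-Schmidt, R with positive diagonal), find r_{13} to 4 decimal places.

r_{13} = 1.3728

c_1 = (3, 1, 4); ‖c_1‖ = 5.0990, so q_1 = (0.5883, 0.1961, 0.7845).
r_{13} = q_1·c_3 = 1.3728.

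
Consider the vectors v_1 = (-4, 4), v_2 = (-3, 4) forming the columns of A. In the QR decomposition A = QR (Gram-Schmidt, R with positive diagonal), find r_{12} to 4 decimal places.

q_1 = v_1/‖v_1‖ = (-4, 4)/5.6569 = (-0.7071, 0.7071).
r_{12} = q_1·v_2 = 4.9497.

r_{12} = 4.9497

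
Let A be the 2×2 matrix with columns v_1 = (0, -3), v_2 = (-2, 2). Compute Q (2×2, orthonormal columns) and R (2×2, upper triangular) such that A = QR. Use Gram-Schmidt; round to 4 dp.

v_1 = (0, -3); ‖v_1‖ = 3.0000, so q_1 = (0.0000, -1.0000).
q_1·v_2 = 0.0000·(-2) + (-1.0000)·2 = -2.0000.
u_2 = v_2 + 2.0000·q_1 = (-2.0000, 0.0000).
‖u_2‖ = 2.0000, so q_2 = (-1.0000, 0.0000).

Q = [[0.0000, -1.0000], [-1.0000, 0.0000]], R = [[3.0000, -2.0000], [0.0000, 2.0000]]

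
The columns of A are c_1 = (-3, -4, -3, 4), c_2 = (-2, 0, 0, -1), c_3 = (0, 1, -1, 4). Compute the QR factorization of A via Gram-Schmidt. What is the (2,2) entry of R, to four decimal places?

c_1 = (-3, -4, -3, 4); ‖c_1‖ = 7.0711, so e_1 = (-0.4243, -0.5657, -0.4243, 0.5657).
e_1·c_2 = (-0.4243)·(-2) + (-0.5657)·0 + (-0.4243)·0 + 0.5657·(-1) = 0.2828.
u_2 = c_2 − 0.2828·e_1 = (-1.8800, 0.1600, 0.1200, -1.1600).
r_{22} = ‖u_2‖ = 2.2181.

r_{22} = 2.2181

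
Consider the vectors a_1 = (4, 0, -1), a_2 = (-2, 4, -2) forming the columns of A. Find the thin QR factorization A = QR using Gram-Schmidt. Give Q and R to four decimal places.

a_1 = (4, 0, -1); ‖a_1‖ = 4.1231, so e_1 = (0.9701, 0.0000, -0.2425).
e_1·a_2 = 0.9701·(-2) + 0.0000·4 + (-0.2425)·(-2) = -1.4552.
u_2 = a_2 + 1.4552·e_1 = (-0.5882, 4.0000, -2.3529).
‖u_2‖ = 4.6779, so e_2 = (-0.1257, 0.8551, -0.5030).

Q = [[0.9701, -0.1257], [0.0000, 0.8551], [-0.2425, -0.5030]], R = [[4.1231, -1.4552], [0.0000, 4.6779]]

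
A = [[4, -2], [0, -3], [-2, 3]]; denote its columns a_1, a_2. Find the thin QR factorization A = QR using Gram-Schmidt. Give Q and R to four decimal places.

Q = [[0.8944, 0.2290], [0.0000, -0.8589], [-0.4472, 0.4581]], R = [[4.4721, -3.1305], [0.0000, 3.4928]]

e_1 = a_1/‖a_1‖ = (4, 0, -2)/4.4721 = (0.8944, 0.0000, -0.4472).
r_{12} = e_1·a_2 = -3.1305.
u_2 = a_2 + 3.1305·e_1 = (0.8000, -3.0000, 1.6000).
‖u_2‖ = 3.4928, so e_2 = (0.2290, -0.8589, 0.4581).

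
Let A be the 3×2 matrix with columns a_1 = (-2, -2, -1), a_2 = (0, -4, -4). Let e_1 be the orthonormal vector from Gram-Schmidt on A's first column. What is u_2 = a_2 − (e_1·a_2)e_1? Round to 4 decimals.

e_1 = a_1/‖a_1‖ = (-2, -2, -1)/3.0000 = (-0.6667, -0.6667, -0.3333).
r_{12} = e_1·a_2 = 4.0000.
u_2 = a_2 − 4.0000·e_1 = (2.6667, -1.3333, -2.6667).

u_2 = (2.6667, -1.3333, -2.6667)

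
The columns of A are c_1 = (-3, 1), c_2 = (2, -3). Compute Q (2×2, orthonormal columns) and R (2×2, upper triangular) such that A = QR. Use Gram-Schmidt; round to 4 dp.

Q = [[-0.9487, -0.3162], [0.3162, -0.9487]], R = [[3.1623, -2.8460], [0.0000, 2.2136]]

e_1 = c_1/‖c_1‖ = (-3, 1)/3.1623 = (-0.9487, 0.3162).
r_{12} = e_1·c_2 = -2.8460.
u_2 = c_2 + 2.8460·e_1 = (-0.7000, -2.1000).
‖u_2‖ = 2.2136, so e_2 = (-0.3162, -0.9487).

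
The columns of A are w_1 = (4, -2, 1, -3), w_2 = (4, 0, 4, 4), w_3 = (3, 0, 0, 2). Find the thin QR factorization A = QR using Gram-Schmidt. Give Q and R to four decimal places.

Q = [[0.7303, 0.4331, 0.4868], [-0.3651, 0.0787, 0.0885], [0.1826, 0.5512, -0.8076], [-0.5477, 0.7087, 0.3208]], R = [[5.4772, 1.4606, 1.0954], [0.0000, 6.7725, 2.7169], [0.0000, 0.0000, 2.1020]]

e_1 = w_1/‖w_1‖ = (4, -2, 1, -3)/5.4772 = (0.7303, -0.3651, 0.1826, -0.5477).
r_{12} = e_1·w_2 = 1.4606.
u_2 = w_2 − 1.4606·e_1 = (2.9333, 0.5333, 3.7333, 4.8000).
‖u_2‖ = 6.7725, so e_2 = (0.4331, 0.0787, 0.5512, 0.7087).
r_{13} = e_1·w_3 = 1.0954; r_{23} = e_2·w_3 = 2.7169.
u_3 = w_3 − 1.0954·e_1 − 2.7169·e_2 = (1.0233, 0.1860, -1.6977, 0.6744).
‖u_3‖ = 2.1020, so e_3 = (0.4868, 0.0885, -0.8076, 0.3208).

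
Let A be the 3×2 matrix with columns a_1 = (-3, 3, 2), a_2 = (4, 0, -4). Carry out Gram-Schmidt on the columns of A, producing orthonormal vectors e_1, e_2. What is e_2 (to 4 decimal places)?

e_2 = (0.3424, 0.7337, -0.5869)

a_1 = (-3, 3, 2); ‖a_1‖ = 4.6904, so e_1 = (-0.6396, 0.6396, 0.4264).
e_1·a_2 = (-0.6396)·4 + 0.6396·0 + 0.4264·(-4) = -4.2640.
u_2 = a_2 + 4.2640·e_1 = (1.2727, 2.7273, -2.1818).
‖u_2‖ = 3.7173, so e_2 = (0.3424, 0.7337, -0.5869).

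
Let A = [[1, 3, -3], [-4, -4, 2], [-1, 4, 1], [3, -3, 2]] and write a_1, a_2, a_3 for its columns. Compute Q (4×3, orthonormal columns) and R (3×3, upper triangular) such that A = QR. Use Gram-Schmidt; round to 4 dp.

q_1 = a_1/‖a_1‖ = (1, -4, -1, 3)/5.1962 = (0.1925, -0.7698, -0.1925, 0.5774).
r_{12} = q_1·a_2 = 1.1547.
u_2 = a_2 − 1.1547·q_1 = (2.7778, -3.1111, 4.2222, -3.6667).
‖u_2‖ = 6.9761, so q_2 = (0.3982, -0.4460, 0.6052, -0.5256).
r_{13} = q_1·a_3 = -1.1547; r_{23} = q_2·a_3 = -2.5324.
u_3 = a_3 + 1.1547·q_1 + 2.5324·q_2 = (-1.7694, -0.0183, 2.3105, 1.3356).
‖u_3‖ = 3.2021, so q_3 = (-0.5526, -0.0057, 0.7216, 0.4171).

Q = [[0.1925, 0.3982, -0.5526], [-0.7698, -0.4460, -0.0057], [-0.1925, 0.6052, 0.7216], [0.5774, -0.5256, 0.4171]], R = [[5.1962, 1.1547, -1.1547], [0.0000, 6.9761, -2.5324], [0.0000, 0.0000, 3.2021]]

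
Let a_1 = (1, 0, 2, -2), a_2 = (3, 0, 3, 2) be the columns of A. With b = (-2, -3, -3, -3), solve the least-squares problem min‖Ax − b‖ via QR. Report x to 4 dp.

x = (0.3526, -1.0347)

e_1 = a_1/‖a_1‖ = (1, 0, 2, -2)/3.0000 = (0.3333, 0.0000, 0.6667, -0.6667).
r_{12} = e_1·a_2 = 1.6667.
u_2 = a_2 − 1.6667·e_1 = (2.4444, 0.0000, 1.8889, 3.1111).
‖u_2‖ = 4.3843, so e_2 = (0.5575, 0.0000, 0.4308, 0.7096).
Qᵀb = (-0.6667, -4.5364).
Back-substitute: x_2 = -4.5364/4.3843 = -1.0347.
x_1 = (-0.6667 − 1.6667·(-1.0347))/3.0000 = 0.3526.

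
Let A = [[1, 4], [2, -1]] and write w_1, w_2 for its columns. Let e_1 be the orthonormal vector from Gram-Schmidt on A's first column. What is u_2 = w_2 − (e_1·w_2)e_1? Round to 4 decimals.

u_2 = (3.6000, -1.8000)

w_1 = (1, 2); ‖w_1‖ = 2.2361, so e_1 = (0.4472, 0.8944).
e_1·w_2 = 0.4472·4 + 0.8944·(-1) = 0.8944.
u_2 = w_2 − 0.8944·e_1 = (3.6000, -1.8000).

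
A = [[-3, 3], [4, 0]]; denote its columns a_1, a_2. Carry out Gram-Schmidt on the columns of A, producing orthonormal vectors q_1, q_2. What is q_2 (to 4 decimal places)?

a_1 = (-3, 4); ‖a_1‖ = 5.0000, so q_1 = (-0.6000, 0.8000).
q_1·a_2 = (-0.6000)·3 + 0.8000·0 = -1.8000.
u_2 = a_2 + 1.8000·q_1 = (1.9200, 1.4400).
‖u_2‖ = 2.4000, so q_2 = (0.8000, 0.6000).

q_2 = (0.8000, 0.6000)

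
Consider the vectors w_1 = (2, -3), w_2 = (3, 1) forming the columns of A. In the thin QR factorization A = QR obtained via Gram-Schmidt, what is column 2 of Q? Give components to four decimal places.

e_2 = (0.8321, 0.5547)

w_1 = (2, -3); ‖w_1‖ = 3.6056, so e_1 = (0.5547, -0.8321).
e_1·w_2 = 0.5547·3 + (-0.8321)·1 = 0.8321.
u_2 = w_2 − 0.8321·e_1 = (2.5385, 1.6923).
‖u_2‖ = 3.0509, so e_2 = (0.8321, 0.5547).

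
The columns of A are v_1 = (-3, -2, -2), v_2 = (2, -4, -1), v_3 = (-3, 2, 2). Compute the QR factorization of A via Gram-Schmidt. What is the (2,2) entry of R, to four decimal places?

r_{22} = 4.4787

v_1 = (-3, -2, -2); ‖v_1‖ = 4.1231, so q_1 = (-0.7276, -0.4851, -0.4851).
q_1·v_2 = (-0.7276)·2 + (-0.4851)·(-4) + (-0.4851)·(-1) = 0.9701.
u_2 = v_2 − 0.9701·q_1 = (2.7059, -3.5294, -0.5294).
r_{22} = ‖u_2‖ = 4.4787.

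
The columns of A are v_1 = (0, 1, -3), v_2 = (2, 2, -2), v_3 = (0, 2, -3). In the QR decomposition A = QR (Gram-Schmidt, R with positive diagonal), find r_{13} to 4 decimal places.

r_{13} = 3.4785

e_1 = v_1/‖v_1‖ = (0, 1, -3)/3.1623 = (0.0000, 0.3162, -0.9487).
r_{13} = e_1·v_3 = 3.4785.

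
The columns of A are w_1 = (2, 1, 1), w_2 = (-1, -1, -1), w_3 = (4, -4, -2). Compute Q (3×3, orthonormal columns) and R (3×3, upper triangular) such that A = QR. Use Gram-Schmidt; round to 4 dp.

Q = [[0.8165, 0.5774, 0.0000], [0.4082, -0.5774, -0.7071], [0.4082, -0.5774, 0.7071]], R = [[2.4495, -1.6330, 0.8165], [0.0000, 0.5774, 5.7735], [0.0000, 0.0000, 1.4142]]

e_1 = w_1/‖w_1‖ = (2, 1, 1)/2.4495 = (0.8165, 0.4082, 0.4082).
r_{12} = e_1·w_2 = -1.6330.
u_2 = w_2 + 1.6330·e_1 = (0.3333, -0.3333, -0.3333).
‖u_2‖ = 0.5774, so e_2 = (0.5774, -0.5774, -0.5774).
r_{13} = e_1·w_3 = 0.8165; r_{23} = e_2·w_3 = 5.7735.
u_3 = w_3 − 0.8165·e_1 − 5.7735·e_2 = (0.0000, -1.0000, 1.0000).
‖u_3‖ = 1.4142, so e_3 = (0.0000, -0.7071, 0.7071).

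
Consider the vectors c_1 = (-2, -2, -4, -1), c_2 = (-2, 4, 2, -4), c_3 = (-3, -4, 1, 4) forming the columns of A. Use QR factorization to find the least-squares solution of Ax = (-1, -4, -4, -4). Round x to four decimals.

c_1 = (-2, -2, -4, -1); ‖c_1‖ = 5.0000, so e_1 = (-0.4000, -0.4000, -0.8000, -0.2000).
e_1·c_2 = (-0.4000)·(-2) + (-0.4000)·4 + (-0.8000)·2 + (-0.2000)·(-4) = -1.6000.
u_2 = c_2 + 1.6000·e_1 = (-2.6400, 3.3600, 0.7200, -4.3200).
‖u_2‖ = 6.1188, so e_2 = (-0.4315, 0.5491, 0.1177, -0.7060).
e_1·c_3 = (-0.4000)·(-3) + (-0.4000)·(-4) + (-0.8000)·1 + (-0.2000)·4 = 1.2000; e_2·c_3 = (-0.4315)·(-3) + 0.5491·(-4) + 0.1177·1 + (-0.7060)·4 = -3.6085.
u_3 = c_3 − 1.2000·e_1 + 3.6085·e_2 = (-4.0769, -1.5385, 2.3846, 1.6923).
‖u_3‖ = 5.2477, so e_3 = (-0.7769, -0.2932, 0.4544, 0.3225).
Qᵀb = (6.0000, 0.5883, -1.1580).
Back-substitute: x_3 = -1.1580/5.2477 = -0.2207.
x_2 = (0.5883 + 3.6085·(-0.2207))/6.1188 = -0.0340.
x_1 = (6.0000 + 1.6000·(-0.0340) − 1.2000·(-0.2207))/5.0000 = 1.2421.

x = (1.2421, -0.0340, -0.2207)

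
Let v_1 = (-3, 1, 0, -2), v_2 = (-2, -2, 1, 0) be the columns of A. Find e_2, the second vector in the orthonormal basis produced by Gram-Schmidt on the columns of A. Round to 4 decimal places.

e_2 = (-0.4077, -0.8154, 0.3568, 0.2039)

v_1 = (-3, 1, 0, -2); ‖v_1‖ = 3.7417, so e_1 = (-0.8018, 0.2673, 0.0000, -0.5345).
e_1·v_2 = (-0.8018)·(-2) + 0.2673·(-2) + 0.0000·1 + (-0.5345)·0 = 1.0690.
u_2 = v_2 − 1.0690·e_1 = (-1.1429, -2.2857, 1.0000, 0.5714).
‖u_2‖ = 2.8031, so e_2 = (-0.4077, -0.8154, 0.3568, 0.2039).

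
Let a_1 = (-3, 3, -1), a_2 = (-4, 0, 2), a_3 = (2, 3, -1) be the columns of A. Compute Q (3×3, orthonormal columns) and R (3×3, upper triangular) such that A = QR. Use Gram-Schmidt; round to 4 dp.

a_1 = (-3, 3, -1); ‖a_1‖ = 4.3589, so e_1 = (-0.6882, 0.6882, -0.2294).
e_1·a_2 = (-0.6882)·(-4) + 0.6882·0 + (-0.2294)·2 = 2.2942.
u_2 = a_2 − 2.2942·e_1 = (-2.4211, -1.5789, 2.5263).
‖u_2‖ = 3.8389, so e_2 = (-0.6307, -0.4113, 0.6581).
e_1·a_3 = (-0.6882)·2 + 0.6882·3 + (-0.2294)·(-1) = 0.9177; e_2·a_3 = (-0.6307)·2 + (-0.4113)·3 + 0.6581·(-1) = -3.1533.
u_3 = a_3 − 0.9177·e_1 + 3.1533·e_2 = (0.6429, 1.0714, 1.2857).
‖u_3‖ = 1.7928, so e_3 = (0.3586, 0.5976, 0.7171).

Q = [[-0.6882, -0.6307, 0.3586], [0.6882, -0.4113, 0.5976], [-0.2294, 0.6581, 0.7171]], R = [[4.3589, 2.2942, 0.9177], [0.0000, 3.8389, -3.1533], [0.0000, 0.0000, 1.7928]]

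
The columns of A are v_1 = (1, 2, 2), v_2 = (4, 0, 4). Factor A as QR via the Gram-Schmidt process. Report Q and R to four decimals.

Q = [[0.3333, 0.6667], [0.6667, -0.6667], [0.6667, 0.3333]], R = [[3.0000, 4.0000], [0.0000, 4.0000]]

v_1 = (1, 2, 2); ‖v_1‖ = 3.0000, so e_1 = (0.3333, 0.6667, 0.6667).
e_1·v_2 = 0.3333·4 + 0.6667·0 + 0.6667·4 = 4.0000.
u_2 = v_2 − 4.0000·e_1 = (2.6667, -2.6667, 1.3333).
‖u_2‖ = 4.0000, so e_2 = (0.6667, -0.6667, 0.3333).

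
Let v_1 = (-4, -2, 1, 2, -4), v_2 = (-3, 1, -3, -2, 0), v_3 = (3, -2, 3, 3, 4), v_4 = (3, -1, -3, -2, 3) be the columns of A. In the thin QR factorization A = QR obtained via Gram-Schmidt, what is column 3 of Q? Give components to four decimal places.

e_1 = v_1/‖v_1‖ = (-4, -2, 1, 2, -4)/6.4031 = (-0.6247, -0.3123, 0.1562, 0.3123, -0.6247).
r_{12} = e_1·v_2 = 0.4685.
u_2 = v_2 − 0.4685·e_1 = (-2.7073, 1.1463, -3.0732, -2.1463, 0.2927).
‖u_2‖ = 4.7729, so e_2 = (-0.5672, 0.2402, -0.6439, -0.4497, 0.0613).
r_{13} = e_1·v_3 = -2.3426; r_{23} = e_2·v_3 = -5.2175.
u_3 = v_3 + 2.3426·e_1 + 5.2175·e_2 = (-1.4229, -1.4786, 0.0064, 1.3854, 2.8565).
‖u_3‖ = 3.7802, so e_3 = (-0.3764, -0.3911, 0.0017, 0.3665, 0.7556).

e_3 = (-0.3764, -0.3911, 0.0017, 0.3665, 0.7556)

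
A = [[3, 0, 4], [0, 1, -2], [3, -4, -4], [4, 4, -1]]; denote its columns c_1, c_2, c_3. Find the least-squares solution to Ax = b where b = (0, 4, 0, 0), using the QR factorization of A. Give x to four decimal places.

c_1 = (3, 0, 3, 4); ‖c_1‖ = 5.8310, so e_1 = (0.5145, 0.0000, 0.5145, 0.6860).
e_1·c_2 = 0.5145·0 + 0.0000·1 + 0.5145·(-4) + 0.6860·4 = 0.6860.
u_2 = c_2 − 0.6860·e_1 = (-0.3529, 1.0000, -4.3529, 3.5294).
‖u_2‖ = 5.7035, so e_2 = (-0.0619, 0.1753, -0.7632, 0.6188).
e_1·c_3 = 0.5145·4 + 0.0000·(-2) + 0.5145·(-4) + 0.6860·(-1) = -0.6860; e_2·c_3 = (-0.0619)·4 + 0.1753·(-2) + (-0.7632)·(-4) + 0.6188·(-1) = 1.8358.
u_3 = c_3 + 0.6860·e_1 − 1.8358·e_2 = (4.4665, -2.3219, -2.2459, -1.6655).
‖u_3‖ = 5.7584, so e_3 = (0.7757, -0.4032, -0.3900, -0.2892).
Qᵀb = (0.0000, 0.7013, -1.6129).
Back-substitute: x_3 = -1.6129/5.7584 = -0.2801.
x_2 = (0.7013 − 1.8358·(-0.2801))/5.7035 = 0.2131.
x_1 = (0.0000 − 0.6860·0.2131 + 0.6860·(-0.2801))/5.8310 = -0.0580.

x = (-0.0580, 0.2131, -0.2801)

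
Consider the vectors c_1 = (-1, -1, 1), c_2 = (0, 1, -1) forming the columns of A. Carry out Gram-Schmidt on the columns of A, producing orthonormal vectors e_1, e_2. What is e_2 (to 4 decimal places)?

c_1 = (-1, -1, 1); ‖c_1‖ = 1.7321, so e_1 = (-0.5774, -0.5774, 0.5774).
e_1·c_2 = (-0.5774)·0 + (-0.5774)·1 + 0.5774·(-1) = -1.1547.
u_2 = c_2 + 1.1547·e_1 = (-0.6667, 0.3333, -0.3333).
‖u_2‖ = 0.8165, so e_2 = (-0.8165, 0.4082, -0.4082).

e_2 = (-0.8165, 0.4082, -0.4082)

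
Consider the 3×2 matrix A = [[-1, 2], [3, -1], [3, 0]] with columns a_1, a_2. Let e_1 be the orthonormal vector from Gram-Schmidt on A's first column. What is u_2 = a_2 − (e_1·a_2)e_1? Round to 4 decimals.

a_1 = (-1, 3, 3); ‖a_1‖ = 4.3589, so e_1 = (-0.2294, 0.6882, 0.6882).
e_1·a_2 = (-0.2294)·2 + 0.6882·(-1) + 0.6882·0 = -1.1471.
u_2 = a_2 + 1.1471·e_1 = (1.7368, -0.2105, 0.7895).

u_2 = (1.7368, -0.2105, 0.7895)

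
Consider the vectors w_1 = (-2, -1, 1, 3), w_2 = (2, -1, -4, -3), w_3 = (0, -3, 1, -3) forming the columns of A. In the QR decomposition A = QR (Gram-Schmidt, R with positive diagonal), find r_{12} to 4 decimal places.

q_1 = w_1/‖w_1‖ = (-2, -1, 1, 3)/3.8730 = (-0.5164, -0.2582, 0.2582, 0.7746).
r_{12} = q_1·w_2 = -4.1312.

r_{12} = -4.1312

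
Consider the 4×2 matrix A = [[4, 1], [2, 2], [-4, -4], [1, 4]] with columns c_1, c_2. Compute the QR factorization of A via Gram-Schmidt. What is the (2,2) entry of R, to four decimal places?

r_{22} = 3.9763

q_1 = c_1/‖c_1‖ = (4, 2, -4, 1)/6.0828 = (0.6576, 0.3288, -0.6576, 0.1644).
r_{12} = q_1·c_2 = 4.6032.
u_2 = c_2 − 4.6032·q_1 = (-2.0270, 0.4865, -0.9730, 3.2432).
r_{22} = ‖u_2‖ = 3.9763.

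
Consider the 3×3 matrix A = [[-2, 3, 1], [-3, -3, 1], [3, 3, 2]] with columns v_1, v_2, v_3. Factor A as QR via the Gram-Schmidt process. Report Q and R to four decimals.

Q = [[-0.4264, 0.9045, 0.0000], [-0.6396, -0.3015, 0.7071], [0.6396, 0.3015, 0.7071]], R = [[4.6904, 2.5584, 0.2132], [0.0000, 4.5227, 1.2060], [0.0000, 0.0000, 2.1213]]

v_1 = (-2, -3, 3); ‖v_1‖ = 4.6904, so e_1 = (-0.4264, -0.6396, 0.6396).
e_1·v_2 = (-0.4264)·3 + (-0.6396)·(-3) + 0.6396·3 = 2.5584.
u_2 = v_2 − 2.5584·e_1 = (4.0909, -1.3636, 1.3636).
‖u_2‖ = 4.5227, so e_2 = (0.9045, -0.3015, 0.3015).
e_1·v_3 = (-0.4264)·1 + (-0.6396)·1 + 0.6396·2 = 0.2132; e_2·v_3 = 0.9045·1 + (-0.3015)·1 + 0.3015·2 = 1.2060.
u_3 = v_3 − 0.2132·e_1 − 1.2060·e_2 = (0.0000, 1.5000, 1.5000).
‖u_3‖ = 2.1213, so e_3 = (0.0000, 0.7071, 0.7071).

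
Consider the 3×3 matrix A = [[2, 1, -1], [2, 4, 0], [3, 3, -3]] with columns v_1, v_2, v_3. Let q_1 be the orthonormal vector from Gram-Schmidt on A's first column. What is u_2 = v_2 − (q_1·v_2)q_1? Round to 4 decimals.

q_1 = v_1/‖v_1‖ = (2, 2, 3)/4.1231 = (0.4851, 0.4851, 0.7276).
r_{12} = q_1·v_2 = 4.6082.
u_2 = v_2 − 4.6082·q_1 = (-1.2353, 1.7647, -0.3529).

u_2 = (-1.2353, 1.7647, -0.3529)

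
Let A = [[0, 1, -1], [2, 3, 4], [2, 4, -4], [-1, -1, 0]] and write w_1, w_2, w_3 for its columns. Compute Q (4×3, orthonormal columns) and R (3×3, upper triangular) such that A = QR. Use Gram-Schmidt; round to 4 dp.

Q = [[0.0000, 0.7071, 0.3313], [0.6667, -0.2357, 0.6994], [0.6667, 0.4714, -0.5153], [-0.3333, 0.4714, 0.3681]], R = [[3.0000, 5.0000, 0.0000], [0.0000, 1.4142, -3.5355], [0.0000, 0.0000, 4.5277]]

w_1 = (0, 2, 2, -1); ‖w_1‖ = 3.0000, so q_1 = (0.0000, 0.6667, 0.6667, -0.3333).
q_1·w_2 = 0.0000·1 + 0.6667·3 + 0.6667·4 + (-0.3333)·(-1) = 5.0000.
u_2 = w_2 − 5.0000·q_1 = (1.0000, -0.3333, 0.6667, 0.6667).
‖u_2‖ = 1.4142, so q_2 = (0.7071, -0.2357, 0.4714, 0.4714).
q_1·w_3 = 0.0000·(-1) + 0.6667·4 + 0.6667·(-4) + (-0.3333)·0 = 0.0000; q_2·w_3 = 0.7071·(-1) + (-0.2357)·4 + 0.4714·(-4) + 0.4714·0 = -3.5355.
u_3 = w_3 + 0.0000·q_1 + 3.5355·q_2 = (1.5000, 3.1667, -2.3333, 1.6667).
‖u_3‖ = 4.5277, so q_3 = (0.3313, 0.6994, -0.5153, 0.3681).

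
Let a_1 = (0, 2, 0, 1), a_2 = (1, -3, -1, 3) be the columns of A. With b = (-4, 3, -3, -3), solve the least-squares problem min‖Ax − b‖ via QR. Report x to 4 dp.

a_1 = (0, 2, 0, 1); ‖a_1‖ = 2.2361, so e_1 = (0.0000, 0.8944, 0.0000, 0.4472).
e_1·a_2 = 0.0000·1 + 0.8944·(-3) + 0.0000·(-1) + 0.4472·3 = -1.3416.
u_2 = a_2 + 1.3416·e_1 = (1.0000, -1.8000, -1.0000, 3.6000).
‖u_2‖ = 4.2661, so e_2 = (0.2344, -0.4219, -0.2344, 0.8439).
Qᵀb = (1.3416, -4.0317).
Back-substitute: x_2 = -4.0317/4.2661 = -0.9451.
x_1 = (1.3416 + 1.3416·(-0.9451))/2.2361 = 0.0330.

x = (0.0330, -0.9451)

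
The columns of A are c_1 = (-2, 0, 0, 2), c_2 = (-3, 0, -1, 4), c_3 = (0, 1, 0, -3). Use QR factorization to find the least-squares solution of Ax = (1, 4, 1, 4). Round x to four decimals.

x = (-0.5000, 0.5000, -0.5000)

c_1 = (-2, 0, 0, 2); ‖c_1‖ = 2.8284, so e_1 = (-0.7071, 0.0000, 0.0000, 0.7071).
e_1·c_2 = (-0.7071)·(-3) + 0.0000·0 + 0.0000·(-1) + 0.7071·4 = 4.9497.
u_2 = c_2 − 4.9497·e_1 = (0.5000, 0.0000, -1.0000, 0.5000).
‖u_2‖ = 1.2247, so e_2 = (0.4082, 0.0000, -0.8165, 0.4082).
e_1·c_3 = (-0.7071)·0 + 0.0000·1 + 0.0000·0 + 0.7071·(-3) = -2.1213; e_2·c_3 = 0.4082·0 + 0.0000·1 + (-0.8165)·0 + 0.4082·(-3) = -1.2247.
u_3 = c_3 + 2.1213·e_1 + 1.2247·e_2 = (-1.0000, 1.0000, -1.0000, -1.0000).
‖u_3‖ = 2.0000, so e_3 = (-0.5000, 0.5000, -0.5000, -0.5000).
Qᵀb = (2.1213, 1.2247, -1.0000).
Back-substitute: x_3 = -1.0000/2.0000 = -0.5000.
x_2 = (1.2247 + 1.2247·(-0.5000))/1.2247 = 0.5000.
x_1 = (2.1213 − 4.9497·0.5000 + 2.1213·(-0.5000))/2.8284 = -0.5000.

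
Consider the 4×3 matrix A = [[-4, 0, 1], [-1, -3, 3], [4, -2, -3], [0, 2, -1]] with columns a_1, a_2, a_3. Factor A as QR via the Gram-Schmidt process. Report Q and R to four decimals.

a_1 = (-4, -1, 4, 0); ‖a_1‖ = 5.7446, so q_1 = (-0.6963, -0.1741, 0.6963, 0.0000).
q_1·a_2 = (-0.6963)·0 + (-0.1741)·(-3) + 0.6963·(-2) + 0.0000·2 = -0.8704.
u_2 = a_2 + 0.8704·q_1 = (-0.6061, -3.1515, -1.3939, 2.0000).
‖u_2‖ = 4.0302, so q_2 = (-0.1504, -0.7820, -0.3459, 0.4963).
q_1·a_3 = (-0.6963)·1 + (-0.1741)·3 + 0.6963·(-3) + 0.0000·(-1) = -3.3075; q_2·a_3 = (-0.1504)·1 + (-0.7820)·3 + (-0.3459)·(-3) + 0.4963·(-1) = -1.9549.
u_3 = a_3 + 3.3075·q_1 + 1.9549·q_2 = (-1.5970, 0.8955, -1.3731, -0.0299).
‖u_3‖ = 2.2888, so q_3 = (-0.6977, 0.3913, -0.5999, -0.0130).

Q = [[-0.6963, -0.1504, -0.6977], [-0.1741, -0.7820, 0.3913], [0.6963, -0.3459, -0.5999], [0.0000, 0.4963, -0.0130]], R = [[5.7446, -0.8704, -3.3075], [0.0000, 4.0302, -1.9549], [0.0000, 0.0000, 2.2888]]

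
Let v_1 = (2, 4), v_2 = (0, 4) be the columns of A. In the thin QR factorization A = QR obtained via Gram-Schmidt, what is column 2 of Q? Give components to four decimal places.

v_1 = (2, 4); ‖v_1‖ = 4.4721, so e_1 = (0.4472, 0.8944).
e_1·v_2 = 0.4472·0 + 0.8944·4 = 3.5777.
u_2 = v_2 − 3.5777·e_1 = (-1.6000, 0.8000).
‖u_2‖ = 1.7889, so e_2 = (-0.8944, 0.4472).

e_2 = (-0.8944, 0.4472)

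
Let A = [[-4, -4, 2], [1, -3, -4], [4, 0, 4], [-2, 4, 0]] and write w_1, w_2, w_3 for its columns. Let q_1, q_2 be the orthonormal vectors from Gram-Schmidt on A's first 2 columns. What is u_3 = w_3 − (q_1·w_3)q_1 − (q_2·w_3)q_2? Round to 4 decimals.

w_1 = (-4, 1, 4, -2); ‖w_1‖ = 6.0828, so q_1 = (-0.6576, 0.1644, 0.6576, -0.3288).
q_1·w_2 = (-0.6576)·(-4) + 0.1644·(-3) + 0.6576·0 + (-0.3288)·4 = 0.8220.
u_2 = w_2 − 0.8220·q_1 = (-3.4595, -3.1351, -0.5405, 4.2703).
‖u_2‖ = 6.3501, so q_2 = (-0.5448, -0.4937, -0.0851, 0.6725).
q_1·w_3 = (-0.6576)·2 + 0.1644·(-4) + 0.6576·4 + (-0.3288)·0 = 0.6576; q_2·w_3 = (-0.5448)·2 + (-0.4937)·(-4) + (-0.0851)·4 + 0.6725·0 = 0.5448.
u_3 = w_3 − 0.6576·q_1 − 0.5448·q_2 = (2.7292, -3.8391, 3.6139, -0.1501).

u_3 = (2.7292, -3.8391, 3.6139, -0.1501)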